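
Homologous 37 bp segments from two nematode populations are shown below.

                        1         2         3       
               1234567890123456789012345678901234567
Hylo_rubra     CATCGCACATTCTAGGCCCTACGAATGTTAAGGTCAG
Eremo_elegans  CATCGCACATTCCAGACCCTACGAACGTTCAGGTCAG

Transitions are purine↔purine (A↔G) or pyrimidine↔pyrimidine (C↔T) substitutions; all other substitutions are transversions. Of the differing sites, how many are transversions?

Differing sites — 13:T/C (Ti); 16:G/A (Ti); 26:T/C (Ti); 30:A/C (Tv).
Of the 4 differences, 3 transitions and 1 transversion, so the answer is 1.

1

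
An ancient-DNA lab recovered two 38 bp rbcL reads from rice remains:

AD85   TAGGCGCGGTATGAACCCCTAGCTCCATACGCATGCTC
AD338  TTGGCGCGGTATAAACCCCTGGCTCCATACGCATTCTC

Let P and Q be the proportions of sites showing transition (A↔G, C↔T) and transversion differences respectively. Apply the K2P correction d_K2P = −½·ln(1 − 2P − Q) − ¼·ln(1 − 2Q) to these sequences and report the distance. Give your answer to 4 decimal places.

Mismatches occur at site 2 (A/T, transversion), site 13 (G/A, transition), site 21 (A/G, transition), site 35 (G/T, transversion).
Of the 4 differences, 2 transitions and 2 transversions over 38 sites: P = 2/38 = 0.052632, Q = 2/38 = 0.052632.
d = −0.5·ln(0.842104) − 0.25·ln(0.894736) = −0.5·(-0.171852) − 0.25·(-0.111227) = 0.1137.

0.1137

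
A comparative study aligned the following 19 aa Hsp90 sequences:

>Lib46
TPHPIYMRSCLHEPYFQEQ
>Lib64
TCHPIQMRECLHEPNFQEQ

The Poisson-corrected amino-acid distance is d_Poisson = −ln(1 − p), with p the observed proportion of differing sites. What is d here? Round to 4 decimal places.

0.2364

Mismatches occur at site 2 (P→C), site 6 (Y→Q), site 9 (S→E), site 15 (Y→N).
p = 4/19 = 0.210526.
d = −ln(1 − 0.210526) = −ln(0.789474) = 0.2364.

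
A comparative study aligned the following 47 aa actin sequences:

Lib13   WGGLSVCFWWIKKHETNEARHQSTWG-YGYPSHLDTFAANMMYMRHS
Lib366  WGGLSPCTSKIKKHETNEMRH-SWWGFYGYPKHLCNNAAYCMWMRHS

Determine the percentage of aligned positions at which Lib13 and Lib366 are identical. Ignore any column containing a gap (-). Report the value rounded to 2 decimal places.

Excluding the 2 gap columns leaves 45 comparable sites.
Differing sites — 6:V/P; 8:F/T; 9:W/S; 10:W/K; 19:A/M; 24:T/W; 32:S/K; 35:D/C; 36:T/N; 37:F/N; 40:N/Y; 41:M/C; 43:Y/W.
32 of the 45 comparable sites match, so the percent identity is 32/45 × 100 = 71.11%.

71.11%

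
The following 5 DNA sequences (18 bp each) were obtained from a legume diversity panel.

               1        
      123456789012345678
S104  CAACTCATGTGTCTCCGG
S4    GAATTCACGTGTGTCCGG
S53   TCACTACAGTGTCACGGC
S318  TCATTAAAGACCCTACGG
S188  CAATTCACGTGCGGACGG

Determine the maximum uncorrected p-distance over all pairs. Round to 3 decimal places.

0.667

Pairwise Hamming distances:
  S104 vs S4: 4
  S104 vs S53: 8
  S104 vs S318: 9
  S104 vs S188: 6
  S4 vs S53: 10
  S4 vs S318: 9
  S4 vs S188: 4
  S53 vs S318: 9
  S53 vs S188: 12
  S318 vs S188: 8
The largest is 12 mismatches, between S53 and S188; p = 12/18 = 0.667.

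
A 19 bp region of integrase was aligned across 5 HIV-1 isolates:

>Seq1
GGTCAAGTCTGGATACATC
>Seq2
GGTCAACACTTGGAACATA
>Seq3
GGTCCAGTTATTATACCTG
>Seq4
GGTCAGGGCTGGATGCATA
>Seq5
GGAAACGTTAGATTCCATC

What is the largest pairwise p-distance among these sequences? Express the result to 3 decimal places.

Pairwise Hamming distances:
  Seq1 vs Seq2: 6
  Seq1 vs Seq3: 7
  Seq1 vs Seq4: 4
  Seq1 vs Seq5: 8
  Seq2 vs Seq3: 10
  Seq2 vs Seq4: 7
  Seq2 vs Seq5: 13
  Seq3 vs Seq4: 10
  Seq3 vs Seq5: 10
  Seq4 vs Seq5: 10
The largest is 13 mismatches, between Seq2 and Seq5; p = 13/19 = 0.684.

0.684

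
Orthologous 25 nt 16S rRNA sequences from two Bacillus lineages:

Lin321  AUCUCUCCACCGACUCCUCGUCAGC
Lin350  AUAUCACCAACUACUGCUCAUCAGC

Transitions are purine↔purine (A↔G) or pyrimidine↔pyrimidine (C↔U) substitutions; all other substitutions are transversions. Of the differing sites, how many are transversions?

5

Differing sites — 3:C/A (Tv); 6:U/A (Tv); 10:C/A (Tv); 12:G/U (Tv); 16:C/G (Tv); 20:G/A (Ti).
Of the 6 differences, 1 transition and 5 transversions, so the answer is 5.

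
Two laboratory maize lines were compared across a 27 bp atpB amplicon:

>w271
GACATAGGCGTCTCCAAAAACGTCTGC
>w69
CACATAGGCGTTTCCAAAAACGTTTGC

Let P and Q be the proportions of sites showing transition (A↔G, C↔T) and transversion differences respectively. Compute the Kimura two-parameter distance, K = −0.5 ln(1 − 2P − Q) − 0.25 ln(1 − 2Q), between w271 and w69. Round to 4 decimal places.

Mismatches occur at site 1 (G/C, transversion), site 12 (C/T, transition), site 24 (C/T, transition).
Of the 3 differences, 2 transitions and 1 transversion over 27 sites: P = 2/27 = 0.074074, Q = 1/27 = 0.037037.
d = −0.5·ln(0.814815) − 0.25·ln(0.925926) = −0.5·(-0.204794) − 0.25·(-0.076961) = 0.1216.

0.1216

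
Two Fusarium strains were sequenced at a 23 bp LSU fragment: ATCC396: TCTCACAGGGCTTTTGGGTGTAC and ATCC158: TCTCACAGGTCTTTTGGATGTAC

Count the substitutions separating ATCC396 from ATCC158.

The sequences differ at positions 10 (G/T), 18 (G/A).
That gives 2 mismatches out of 23 aligned sites, so the Hamming distance is 2.

2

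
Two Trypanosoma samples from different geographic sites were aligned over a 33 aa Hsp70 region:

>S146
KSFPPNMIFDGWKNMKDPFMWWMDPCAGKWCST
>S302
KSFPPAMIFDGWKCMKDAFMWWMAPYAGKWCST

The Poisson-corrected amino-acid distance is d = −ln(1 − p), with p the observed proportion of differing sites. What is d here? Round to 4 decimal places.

0.1643

Differing sites — 6:N/A; 14:N/C; 18:P/A; 24:D/A; 26:C/Y.
p = 5/33 = 0.151515.
d = −ln(1 − 0.151515) = −ln(0.848485) = 0.1643.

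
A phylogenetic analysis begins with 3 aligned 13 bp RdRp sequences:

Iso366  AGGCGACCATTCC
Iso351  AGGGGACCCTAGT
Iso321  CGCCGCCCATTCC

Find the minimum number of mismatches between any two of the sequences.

Pairwise Hamming distances:
  Iso366 vs Iso351: 5
  Iso366 vs Iso321: 3
  Iso351 vs Iso321: 8
The smallest is 3, between Iso366 and Iso321.

3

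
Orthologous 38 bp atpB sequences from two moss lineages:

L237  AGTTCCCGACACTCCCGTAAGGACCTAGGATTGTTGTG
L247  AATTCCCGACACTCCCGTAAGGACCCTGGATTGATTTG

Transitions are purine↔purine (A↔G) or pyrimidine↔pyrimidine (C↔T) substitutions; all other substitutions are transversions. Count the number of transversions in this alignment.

Differing sites — 2:G/A (Ti); 26:T/C (Ti); 27:A/T (Tv); 34:T/A (Tv); 36:G/T (Tv).
Of the 5 differences, 2 transitions and 3 transversions, so the answer is 3.

3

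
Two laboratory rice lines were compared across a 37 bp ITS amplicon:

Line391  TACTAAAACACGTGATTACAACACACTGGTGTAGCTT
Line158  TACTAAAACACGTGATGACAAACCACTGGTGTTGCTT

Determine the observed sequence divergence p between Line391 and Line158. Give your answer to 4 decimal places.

Differing sites — 17:T/G; 22:C/A; 23:A/C; 33:A/T.
There are 4 differences over 37 sites, so p = 4/37 = 0.1081.

0.1081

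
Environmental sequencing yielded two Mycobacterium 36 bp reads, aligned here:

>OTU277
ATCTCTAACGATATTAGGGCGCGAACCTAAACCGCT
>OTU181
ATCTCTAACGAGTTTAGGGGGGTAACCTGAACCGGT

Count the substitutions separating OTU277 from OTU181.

Differing sites — 12:T/G; 13:A/T; 20:C/G; 22:C/G; 23:G/T; 29:A/G; 35:C/G.
That gives 7 mismatches out of 36 aligned sites, so the Hamming distance is 7.

7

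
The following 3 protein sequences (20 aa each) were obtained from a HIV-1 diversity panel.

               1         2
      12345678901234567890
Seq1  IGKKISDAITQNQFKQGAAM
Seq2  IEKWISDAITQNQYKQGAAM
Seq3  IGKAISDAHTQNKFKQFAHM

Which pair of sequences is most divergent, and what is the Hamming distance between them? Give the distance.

7

Pairwise Hamming distances:
  Seq1 vs Seq2: 3
  Seq1 vs Seq3: 5
  Seq2 vs Seq3: 7
The largest is 7, between Seq2 and Seq3.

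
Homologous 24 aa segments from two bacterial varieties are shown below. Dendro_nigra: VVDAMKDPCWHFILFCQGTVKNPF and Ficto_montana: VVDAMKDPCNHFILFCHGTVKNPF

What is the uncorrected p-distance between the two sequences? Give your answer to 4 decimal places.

The sequences differ at positions 10 (W/N), 17 (Q/H).
There are 2 differences over 24 sites, so p = 2/24 = 0.0833.

0.0833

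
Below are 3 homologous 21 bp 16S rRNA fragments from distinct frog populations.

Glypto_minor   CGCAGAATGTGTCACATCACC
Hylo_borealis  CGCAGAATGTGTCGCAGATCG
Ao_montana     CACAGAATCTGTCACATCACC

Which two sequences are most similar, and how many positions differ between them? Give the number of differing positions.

2

Pairwise Hamming distances:
  Glypto_minor vs Hylo_borealis: 5
  Glypto_minor vs Ao_montana: 2
  Hylo_borealis vs Ao_montana: 7
The smallest is 2, between Glypto_minor and Ao_montana.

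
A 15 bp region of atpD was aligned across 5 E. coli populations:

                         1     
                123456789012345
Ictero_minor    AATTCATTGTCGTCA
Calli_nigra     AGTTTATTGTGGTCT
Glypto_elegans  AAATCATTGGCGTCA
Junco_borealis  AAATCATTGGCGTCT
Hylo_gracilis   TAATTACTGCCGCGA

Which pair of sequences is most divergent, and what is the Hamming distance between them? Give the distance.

Pairwise Hamming distances:
  Ictero_minor vs Calli_nigra: 4
  Ictero_minor vs Glypto_elegans: 2
  Ictero_minor vs Junco_borealis: 3
  Ictero_minor vs Hylo_gracilis: 7
  Calli_nigra vs Glypto_elegans: 6
  Calli_nigra vs Junco_borealis: 5
  Calli_nigra vs Hylo_gracilis: 9
  Glypto_elegans vs Junco_borealis: 1
  Glypto_elegans vs Hylo_gracilis: 6
  Junco_borealis vs Hylo_gracilis: 7
The largest is 9, between Calli_nigra and Hylo_gracilis.

9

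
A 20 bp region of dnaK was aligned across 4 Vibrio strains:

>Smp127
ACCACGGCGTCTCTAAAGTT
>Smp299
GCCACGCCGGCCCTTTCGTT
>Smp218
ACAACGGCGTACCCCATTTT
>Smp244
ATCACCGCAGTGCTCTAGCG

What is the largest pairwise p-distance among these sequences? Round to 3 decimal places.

Pairwise Hamming distances:
  Smp127 vs Smp299: 7
  Smp127 vs Smp218: 7
  Smp127 vs Smp244: 10
  Smp299 vs Smp218: 10
  Smp299 vs Smp244: 11
  Smp218 vs Smp244: 13
The largest is 13 mismatches, between Smp218 and Smp244; p = 13/20 = 0.650.

0.650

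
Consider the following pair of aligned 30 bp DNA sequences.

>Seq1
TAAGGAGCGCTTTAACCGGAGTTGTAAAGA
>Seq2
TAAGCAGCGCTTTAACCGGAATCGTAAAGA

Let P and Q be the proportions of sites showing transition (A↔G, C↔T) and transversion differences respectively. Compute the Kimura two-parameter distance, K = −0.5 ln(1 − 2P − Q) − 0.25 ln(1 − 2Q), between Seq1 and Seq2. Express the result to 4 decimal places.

0.1084

Mismatches occur at site 5 (G↔C, transversion), site 21 (G↔A, transition), site 23 (T↔C, transition).
Of the 3 differences, 2 transitions and 1 transversion over 30 sites: P = 2/30 = 0.066667, Q = 1/30 = 0.033333.
d = −0.5·ln(0.833333) − 0.25·ln(0.933334) = −0.5·(-0.182322) − 0.25·(-0.068992) = 0.1084.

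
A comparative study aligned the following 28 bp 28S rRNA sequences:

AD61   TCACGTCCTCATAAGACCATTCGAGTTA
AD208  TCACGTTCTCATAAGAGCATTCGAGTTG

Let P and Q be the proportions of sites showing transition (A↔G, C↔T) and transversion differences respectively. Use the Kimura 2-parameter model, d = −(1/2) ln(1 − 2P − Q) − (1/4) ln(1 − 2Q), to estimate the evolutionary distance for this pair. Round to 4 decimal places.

Differing sites — 7:C/T (Ti); 17:C/G (Tv); 28:A/G (Ti).
Of the 3 differences, 2 transitions and 1 transversion over 28 sites: P = 2/28 = 0.071429, Q = 1/28 = 0.035714.
d = −0.5·ln(0.821428) − 0.25·ln(0.928572) = −0.5·(-0.196711) − 0.25·(-0.074107) = 0.1169.

0.1169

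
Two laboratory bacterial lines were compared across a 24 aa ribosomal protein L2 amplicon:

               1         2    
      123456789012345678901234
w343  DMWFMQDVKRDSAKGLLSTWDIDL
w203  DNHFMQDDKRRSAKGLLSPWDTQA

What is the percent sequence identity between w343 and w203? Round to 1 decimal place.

66.7%

The sequences differ at positions 2 (M/N), 3 (W/H), 8 (V/D), 11 (D/R), 19 (T/P), 22 (I/T), 23 (D/Q), 24 (L/A).
16 of the 24 sites match, so the percent identity is 16/24 × 100 = 66.7%.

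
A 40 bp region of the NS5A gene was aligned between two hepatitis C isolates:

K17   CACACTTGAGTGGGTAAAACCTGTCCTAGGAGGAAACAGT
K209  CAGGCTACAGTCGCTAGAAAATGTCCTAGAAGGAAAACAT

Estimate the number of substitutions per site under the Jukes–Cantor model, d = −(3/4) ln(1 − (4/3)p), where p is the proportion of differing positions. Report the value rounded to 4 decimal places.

The sequences differ at positions 3 (C/G), 4 (A/G), 7 (T/A), 8 (G/C), 12 (G/C), 14 (G/C), 17 (A/G), 20 (C/A), 21 (C/A), 30 (G/A), 37 (C/A), 38 (A/C), 39 (G/A).
p = 13/40 = 0.325000.
d = −0.75 · ln(1 − (4/3)·0.325000) = −0.75 · ln(0.566667) = −0.75 · (-0.567983) = 0.4260.

0.4260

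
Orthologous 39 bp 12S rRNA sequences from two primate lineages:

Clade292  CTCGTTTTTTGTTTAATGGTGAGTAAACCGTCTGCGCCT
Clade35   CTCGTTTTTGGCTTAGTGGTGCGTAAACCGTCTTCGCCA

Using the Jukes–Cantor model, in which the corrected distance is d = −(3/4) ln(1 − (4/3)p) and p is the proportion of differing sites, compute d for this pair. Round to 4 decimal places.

The sequences differ at positions 10 (T/G), 12 (T/C), 16 (A/G), 22 (A/C), 34 (G/T), 39 (T/A).
p = 6/39 = 0.153846.
d = −0.75 · ln(1 − (4/3)·0.153846) = −0.75 · ln(0.794872) = −0.75 · (-0.229574) = 0.1722.

0.1722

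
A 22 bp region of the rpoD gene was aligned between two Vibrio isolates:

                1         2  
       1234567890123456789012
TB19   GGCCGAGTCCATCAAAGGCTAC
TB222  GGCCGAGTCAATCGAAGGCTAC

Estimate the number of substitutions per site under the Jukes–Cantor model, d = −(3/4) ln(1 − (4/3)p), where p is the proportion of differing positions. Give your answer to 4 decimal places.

Mismatches occur at site 10 (C/A), site 14 (A/G).
p = 2/22 = 0.090909.
d = −0.75 · ln(1 − (4/3)·0.090909) = −0.75 · ln(0.878788) = −0.75 · (-0.129212) = 0.0969.

0.0969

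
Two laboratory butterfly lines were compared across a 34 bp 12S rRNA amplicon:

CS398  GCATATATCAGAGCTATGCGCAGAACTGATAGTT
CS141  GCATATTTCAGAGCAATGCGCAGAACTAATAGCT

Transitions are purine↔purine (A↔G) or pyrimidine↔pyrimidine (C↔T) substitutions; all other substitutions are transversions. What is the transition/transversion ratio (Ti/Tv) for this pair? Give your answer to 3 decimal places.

1.000

The sequences differ at positions 7 (A/T, transversion), 15 (T/A, transversion), 28 (G/A, transition), 33 (T/C, transition).
Of the 4 differences, 2 transitions and 2 transversions, so Ti/Tv = 2/2 = 1.000.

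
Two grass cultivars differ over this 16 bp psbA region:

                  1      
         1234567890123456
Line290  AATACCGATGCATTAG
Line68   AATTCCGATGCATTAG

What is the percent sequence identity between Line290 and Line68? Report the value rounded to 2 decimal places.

The sequences differ at position 4 (A/T).
15 of the 16 sites match, so the percent identity is 15/16 × 100 = 93.75%.

93.75%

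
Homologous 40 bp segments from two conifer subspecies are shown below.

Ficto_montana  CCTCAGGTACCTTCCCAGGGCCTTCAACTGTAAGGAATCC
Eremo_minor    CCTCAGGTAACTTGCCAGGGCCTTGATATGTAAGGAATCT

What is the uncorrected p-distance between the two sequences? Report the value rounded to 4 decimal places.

Mismatches occur at site 10 (C/A), site 14 (C/G), site 25 (C/G), site 27 (A/T), site 28 (C/A), site 40 (C/T).
There are 6 differences over 40 sites, so p = 6/40 = 0.1500.

0.1500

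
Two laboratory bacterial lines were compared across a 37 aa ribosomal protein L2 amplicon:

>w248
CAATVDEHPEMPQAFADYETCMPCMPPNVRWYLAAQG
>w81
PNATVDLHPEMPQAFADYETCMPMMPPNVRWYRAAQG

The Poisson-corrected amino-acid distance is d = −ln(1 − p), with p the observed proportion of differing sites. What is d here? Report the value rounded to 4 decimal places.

0.1452

Differing sites — 1:C/P; 2:A/N; 7:E/L; 24:C/M; 33:L/R.
p = 5/37 = 0.135135.
d = −ln(1 − 0.135135) = −ln(0.864865) = 0.1452.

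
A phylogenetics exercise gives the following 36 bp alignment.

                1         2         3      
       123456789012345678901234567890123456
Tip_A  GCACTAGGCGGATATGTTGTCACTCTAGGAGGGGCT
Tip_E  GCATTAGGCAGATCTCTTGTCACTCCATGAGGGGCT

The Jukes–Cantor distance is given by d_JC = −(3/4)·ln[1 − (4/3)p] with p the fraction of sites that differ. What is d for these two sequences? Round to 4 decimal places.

0.1885

The sequences differ at positions 4 (C/T), 10 (G/A), 14 (A/C), 16 (G/C), 26 (T/C), 28 (G/T).
p = 6/36 = 0.166667.
d = −0.75 · ln(1 − (4/3)·0.166667) = −0.75 · ln(0.777777) = −0.75 · (-0.251315) = 0.1885.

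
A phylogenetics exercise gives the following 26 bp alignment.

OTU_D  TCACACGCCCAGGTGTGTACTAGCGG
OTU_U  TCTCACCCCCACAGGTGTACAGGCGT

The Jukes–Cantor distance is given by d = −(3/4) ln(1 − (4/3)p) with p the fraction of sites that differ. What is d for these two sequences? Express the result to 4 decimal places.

Mismatches occur at site 3 (A↔T), site 7 (G↔C), site 12 (G↔C), site 13 (G↔A), site 14 (T↔G), site 21 (T↔A), site 22 (A↔G), site 26 (G↔T).
p = 8/26 = 0.307692.
d = −0.75 · ln(1 − (4/3)·0.307692) = −0.75 · ln(0.589744) = −0.75 · (-0.528067) = 0.3961.

0.3961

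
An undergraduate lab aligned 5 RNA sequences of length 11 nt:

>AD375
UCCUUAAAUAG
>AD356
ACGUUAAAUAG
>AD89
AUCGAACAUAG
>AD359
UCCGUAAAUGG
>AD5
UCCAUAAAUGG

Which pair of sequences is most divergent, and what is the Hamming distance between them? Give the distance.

6

Pairwise Hamming distances:
  AD375 vs AD356: 2
  AD375 vs AD89: 5
  AD375 vs AD359: 2
  AD375 vs AD5: 2
  AD356 vs AD89: 5
  AD356 vs AD359: 4
  AD356 vs AD5: 4
  AD89 vs AD359: 5
  AD89 vs AD5: 6
  AD359 vs AD5: 1
The largest is 6, between AD89 and AD5.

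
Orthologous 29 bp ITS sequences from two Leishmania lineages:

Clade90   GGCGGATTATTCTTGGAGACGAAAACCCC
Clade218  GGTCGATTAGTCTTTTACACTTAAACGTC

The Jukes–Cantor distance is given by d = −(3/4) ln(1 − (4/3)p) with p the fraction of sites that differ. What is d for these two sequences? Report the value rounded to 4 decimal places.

Mismatches occur at site 3 (C/T), site 4 (G/C), site 10 (T/G), site 15 (G/T), site 16 (G/T), site 18 (G/C), site 21 (G/T), site 22 (A/T), site 27 (C/G), site 28 (C/T).
p = 10/29 = 0.344828.
d = −0.75 · ln(1 − (4/3)·0.344828) = −0.75 · ln(0.540229) = −0.75 · (-0.615762) = 0.4618.

0.4618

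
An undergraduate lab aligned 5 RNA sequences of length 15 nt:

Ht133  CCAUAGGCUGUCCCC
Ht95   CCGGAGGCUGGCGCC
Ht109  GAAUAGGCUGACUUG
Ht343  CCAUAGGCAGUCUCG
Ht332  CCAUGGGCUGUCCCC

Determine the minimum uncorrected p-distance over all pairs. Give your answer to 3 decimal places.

Pairwise Hamming distances:
  Ht133 vs Ht95: 4
  Ht133 vs Ht109: 6
  Ht133 vs Ht343: 3
  Ht133 vs Ht332: 1
  Ht95 vs Ht109: 8
  Ht95 vs Ht343: 6
  Ht95 vs Ht332: 5
  Ht109 vs Ht343: 5
  Ht109 vs Ht332: 7
  Ht343 vs Ht332: 4
The smallest is 1 mismatch, between Ht133 and Ht332; p = 1/15 = 0.067.

0.067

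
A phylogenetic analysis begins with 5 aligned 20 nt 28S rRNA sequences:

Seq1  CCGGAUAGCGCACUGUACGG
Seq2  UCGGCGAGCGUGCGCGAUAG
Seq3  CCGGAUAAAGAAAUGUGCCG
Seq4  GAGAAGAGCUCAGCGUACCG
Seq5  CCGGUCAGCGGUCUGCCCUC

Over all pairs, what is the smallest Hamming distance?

Pairwise Hamming distances:
  Seq1 vs Seq2: 10
  Seq1 vs Seq3: 6
  Seq1 vs Seq4: 8
  Seq1 vs Seq5: 8
  Seq2 vs Seq3: 14
  Seq2 vs Seq4: 13
  Seq2 vs Seq5: 12
  Seq3 vs Seq4: 11
  Seq3 vs Seq5: 11
  Seq4 vs Seq5: 14
The smallest is 6, between Seq1 and Seq3.

6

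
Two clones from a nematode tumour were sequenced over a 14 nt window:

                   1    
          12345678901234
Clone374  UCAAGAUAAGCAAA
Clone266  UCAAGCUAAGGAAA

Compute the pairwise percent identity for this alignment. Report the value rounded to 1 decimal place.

85.7%

Mismatches occur at site 6 (A/C), site 11 (C/G).
12 of the 14 sites match, so the percent identity is 12/14 × 100 = 85.7%.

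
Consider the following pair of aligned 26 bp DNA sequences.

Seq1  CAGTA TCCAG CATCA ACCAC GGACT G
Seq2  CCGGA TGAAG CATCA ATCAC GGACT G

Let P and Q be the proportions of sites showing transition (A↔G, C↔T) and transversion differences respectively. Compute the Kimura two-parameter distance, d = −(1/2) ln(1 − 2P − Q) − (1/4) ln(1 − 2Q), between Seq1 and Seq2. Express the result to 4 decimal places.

Differing sites — 2:A/C (Tv); 4:T/G (Tv); 7:C/G (Tv); 8:C/A (Tv); 17:C/T (Ti).
Of the 5 differences, 1 transition and 4 transversions over 26 sites: P = 1/26 = 0.038462, Q = 4/26 = 0.153846.
d = −0.5·ln(0.769230) − 0.25·ln(0.692308) = −0.5·(-0.262365) − 0.25·(-0.367724) = 0.2231.

0.2231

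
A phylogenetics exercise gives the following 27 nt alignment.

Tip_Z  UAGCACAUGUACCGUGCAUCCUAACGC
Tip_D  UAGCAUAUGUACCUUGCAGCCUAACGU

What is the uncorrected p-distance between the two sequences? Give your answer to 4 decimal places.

Differing sites — 6:C/U; 14:G/U; 19:U/G; 27:C/U.
There are 4 differences over 27 sites, so p = 4/27 = 0.1481.

0.1481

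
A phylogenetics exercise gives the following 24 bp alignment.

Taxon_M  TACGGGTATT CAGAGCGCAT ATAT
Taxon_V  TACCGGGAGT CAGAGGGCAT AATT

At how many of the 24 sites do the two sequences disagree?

6

The sequences differ at positions 4 (G/C), 7 (T/G), 9 (T/G), 16 (C/G), 22 (T/A), 23 (A/T).
That gives 6 mismatches out of 24 aligned sites, so the Hamming distance is 6.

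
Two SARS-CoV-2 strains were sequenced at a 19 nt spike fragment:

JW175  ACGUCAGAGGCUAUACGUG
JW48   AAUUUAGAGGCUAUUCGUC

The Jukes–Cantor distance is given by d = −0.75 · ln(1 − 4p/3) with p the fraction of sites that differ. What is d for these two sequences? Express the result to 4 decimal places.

0.3241

The sequences differ at positions 2 (C/A), 3 (G/U), 5 (C/U), 15 (A/U), 19 (G/C).
p = 5/19 = 0.263158.
d = −0.75 · ln(1 − (4/3)·0.263158) = −0.75 · ln(0.649123) = −0.75 · (-0.432133) = 0.3241.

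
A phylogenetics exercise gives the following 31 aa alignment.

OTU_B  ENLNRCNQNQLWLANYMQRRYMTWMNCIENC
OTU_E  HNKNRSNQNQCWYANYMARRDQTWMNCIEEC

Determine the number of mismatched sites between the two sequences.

Mismatches occur at site 1 (E↔H), site 3 (L↔K), site 6 (C↔S), site 11 (L↔C), site 13 (L↔Y), site 18 (Q↔A), site 21 (Y↔D), site 22 (M↔Q), site 30 (N↔E).
That gives 9 mismatches out of 31 aligned sites, so the Hamming distance is 9.

9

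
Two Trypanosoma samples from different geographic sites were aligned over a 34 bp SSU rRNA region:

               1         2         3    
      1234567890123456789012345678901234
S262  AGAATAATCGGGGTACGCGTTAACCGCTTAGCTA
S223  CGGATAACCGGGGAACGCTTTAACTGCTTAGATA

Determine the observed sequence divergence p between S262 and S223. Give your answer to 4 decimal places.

0.2059

Mismatches occur at site 1 (A→C), site 3 (A→G), site 8 (T→C), site 14 (T→A), site 19 (G→T), site 25 (C→T), site 32 (C→A).
There are 7 differences over 34 sites, so p = 7/34 = 0.2059.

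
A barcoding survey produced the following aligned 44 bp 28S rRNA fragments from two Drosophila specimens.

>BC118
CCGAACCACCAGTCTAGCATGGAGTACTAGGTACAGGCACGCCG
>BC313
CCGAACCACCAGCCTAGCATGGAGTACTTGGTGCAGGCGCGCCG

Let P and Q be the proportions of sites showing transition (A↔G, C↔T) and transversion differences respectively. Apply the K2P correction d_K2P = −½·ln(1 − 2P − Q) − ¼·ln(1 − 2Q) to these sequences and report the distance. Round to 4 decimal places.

Differing sites — 13:T/C (Ti); 29:A/T (Tv); 33:A/G (Ti); 39:A/G (Ti).
Of the 4 differences, 3 transitions and 1 transversion over 44 sites: P = 3/44 = 0.068182, Q = 1/44 = 0.022727.
d = −0.5·ln(0.840909) − 0.25·ln(0.954546) = −0.5·(-0.173272) − 0.25·(-0.046519) = 0.0983.

0.0983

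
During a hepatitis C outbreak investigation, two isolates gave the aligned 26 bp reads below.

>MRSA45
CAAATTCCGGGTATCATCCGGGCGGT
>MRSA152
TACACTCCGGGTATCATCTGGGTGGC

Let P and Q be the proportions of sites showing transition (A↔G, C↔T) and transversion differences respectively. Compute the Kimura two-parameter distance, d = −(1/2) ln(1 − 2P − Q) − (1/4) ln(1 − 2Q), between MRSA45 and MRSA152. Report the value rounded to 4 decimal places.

0.2950

Mismatches occur at site 1 (C↔T, transition), site 3 (A↔C, transversion), site 5 (T↔C, transition), site 19 (C↔T, transition), site 23 (C↔T, transition), site 26 (T↔C, transition).
Of the 6 differences, 5 transitions and 1 transversion over 26 sites: P = 5/26 = 0.192308, Q = 1/26 = 0.038462.
d = −0.5·ln(0.576922) − 0.25·ln(0.923076) = −0.5·(-0.550048) − 0.25·(-0.080044) = 0.2950.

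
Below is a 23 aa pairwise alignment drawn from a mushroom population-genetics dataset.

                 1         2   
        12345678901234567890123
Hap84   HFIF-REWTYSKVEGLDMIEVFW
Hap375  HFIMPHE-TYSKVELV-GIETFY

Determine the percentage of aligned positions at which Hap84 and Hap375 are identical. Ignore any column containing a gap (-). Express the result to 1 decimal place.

65.0%

Excluding the 3 gap columns leaves 20 comparable sites.
The sequences differ at positions 4 (F/M), 6 (R/H), 15 (G/L), 16 (L/V), 18 (M/G), 21 (V/T), 23 (W/Y).
13 of the 20 comparable sites match, so the percent identity is 13/20 × 100 = 65.0%.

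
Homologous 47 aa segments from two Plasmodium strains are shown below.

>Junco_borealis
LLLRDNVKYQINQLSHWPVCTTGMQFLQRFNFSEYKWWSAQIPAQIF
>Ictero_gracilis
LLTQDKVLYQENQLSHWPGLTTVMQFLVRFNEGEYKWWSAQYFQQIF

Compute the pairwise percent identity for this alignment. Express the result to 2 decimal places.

70.21%

Differing sites — 3:L/T; 4:R/Q; 6:N/K; 8:K/L; 11:I/E; 19:V/G; 20:C/L; 23:G/V; 28:Q/V; 32:F/E; 33:S/G; 42:I/Y; 43:P/F; 44:A/Q.
33 of the 47 sites match, so the percent identity is 33/47 × 100 = 70.21%.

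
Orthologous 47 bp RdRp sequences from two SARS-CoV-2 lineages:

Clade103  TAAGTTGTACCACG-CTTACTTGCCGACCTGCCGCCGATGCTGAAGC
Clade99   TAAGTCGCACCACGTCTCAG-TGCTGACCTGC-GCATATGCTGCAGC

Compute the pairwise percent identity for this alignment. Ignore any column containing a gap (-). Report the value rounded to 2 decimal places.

81.82%

Excluding the 3 gap columns leaves 44 comparable sites.
The sequences differ at positions 6 (T/C), 8 (T/C), 18 (T/C), 20 (C/G), 25 (C/T), 36 (C/A), 37 (G/T), 44 (A/C).
36 of the 44 comparable sites match, so the percent identity is 36/44 × 100 = 81.82%.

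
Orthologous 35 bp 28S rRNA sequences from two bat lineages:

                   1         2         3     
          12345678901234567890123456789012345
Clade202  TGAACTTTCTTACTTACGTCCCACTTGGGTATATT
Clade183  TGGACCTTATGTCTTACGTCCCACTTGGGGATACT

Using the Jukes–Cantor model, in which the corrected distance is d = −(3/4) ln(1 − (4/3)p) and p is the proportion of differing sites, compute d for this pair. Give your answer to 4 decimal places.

The sequences differ at positions 3 (A/G), 6 (T/C), 9 (C/A), 11 (T/G), 12 (A/T), 30 (T/G), 34 (T/C).
p = 7/35 = 0.200000.
d = −0.75 · ln(1 − (4/3)·0.200000) = −0.75 · ln(0.733333) = −0.75 · (-0.310155) = 0.2326.

0.2326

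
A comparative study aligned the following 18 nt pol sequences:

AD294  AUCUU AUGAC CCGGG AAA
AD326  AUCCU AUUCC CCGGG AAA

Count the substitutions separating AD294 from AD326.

3

Differing sites — 4:U/C; 8:G/U; 9:A/C.
That gives 3 mismatches out of 18 aligned sites, so the Hamming distance is 3.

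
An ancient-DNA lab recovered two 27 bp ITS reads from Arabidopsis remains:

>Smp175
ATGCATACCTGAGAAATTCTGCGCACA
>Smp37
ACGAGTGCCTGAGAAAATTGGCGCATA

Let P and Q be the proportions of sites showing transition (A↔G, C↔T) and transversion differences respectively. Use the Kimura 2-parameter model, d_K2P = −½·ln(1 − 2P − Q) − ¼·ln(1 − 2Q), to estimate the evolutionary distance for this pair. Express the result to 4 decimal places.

0.3912

Mismatches occur at site 2 (T↔C, transition), site 4 (C↔A, transversion), site 5 (A↔G, transition), site 7 (A↔G, transition), site 17 (T↔A, transversion), site 19 (C↔T, transition), site 20 (T↔G, transversion), site 26 (C↔T, transition).
Of the 8 differences, 5 transitions and 3 transversions over 27 sites: P = 5/27 = 0.185185, Q = 3/27 = 0.111111.
d = −0.5·ln(0.518519) − 0.25·ln(0.777778) = −0.5·(-0.656779) − 0.25·(-0.251314) = 0.3912.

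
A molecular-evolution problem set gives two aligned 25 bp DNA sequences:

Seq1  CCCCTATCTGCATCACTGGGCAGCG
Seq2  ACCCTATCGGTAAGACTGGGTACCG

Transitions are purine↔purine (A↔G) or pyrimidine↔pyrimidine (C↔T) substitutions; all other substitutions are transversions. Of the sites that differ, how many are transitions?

2

The sequences differ at positions 1 (C/A, transversion), 9 (T/G, transversion), 11 (C/T, transition), 13 (T/A, transversion), 14 (C/G, transversion), 21 (C/T, transition), 23 (G/C, transversion).
Of the 7 differences, 2 transitions and 5 transversions, so the answer is 2.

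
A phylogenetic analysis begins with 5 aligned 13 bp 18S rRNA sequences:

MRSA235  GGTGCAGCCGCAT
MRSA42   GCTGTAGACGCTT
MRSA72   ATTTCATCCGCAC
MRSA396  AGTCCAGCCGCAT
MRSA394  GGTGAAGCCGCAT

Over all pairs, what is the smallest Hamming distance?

Pairwise Hamming distances:
  MRSA235 vs MRSA42: 4
  MRSA235 vs MRSA72: 5
  MRSA235 vs MRSA396: 2
  MRSA235 vs MRSA394: 1
  MRSA42 vs MRSA72: 8
  MRSA42 vs MRSA396: 6
  MRSA42 vs MRSA394: 4
  MRSA72 vs MRSA396: 4
  MRSA72 vs MRSA394: 6
  MRSA396 vs MRSA394: 3
The smallest is 1, between MRSA235 and MRSA394.

1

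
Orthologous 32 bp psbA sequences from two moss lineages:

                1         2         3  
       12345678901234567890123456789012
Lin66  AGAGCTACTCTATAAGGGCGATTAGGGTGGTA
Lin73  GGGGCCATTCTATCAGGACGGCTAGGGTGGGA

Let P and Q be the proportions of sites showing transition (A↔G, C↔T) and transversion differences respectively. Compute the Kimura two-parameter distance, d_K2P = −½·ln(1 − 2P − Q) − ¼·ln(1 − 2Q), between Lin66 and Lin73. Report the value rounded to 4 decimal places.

0.3800

Mismatches occur at site 1 (A↔G, transition), site 3 (A↔G, transition), site 6 (T↔C, transition), site 8 (C↔T, transition), site 14 (A↔C, transversion), site 18 (G↔A, transition), site 21 (A↔G, transition), site 22 (T↔C, transition), site 31 (T↔G, transversion).
Of the 9 differences, 7 transitions and 2 transversions over 32 sites: P = 7/32 = 0.218750, Q = 2/32 = 0.062500.
d = −0.5·ln(0.500000) − 0.25·ln(0.875000) = −0.5·(-0.693147) − 0.25·(-0.133531) = 0.3800.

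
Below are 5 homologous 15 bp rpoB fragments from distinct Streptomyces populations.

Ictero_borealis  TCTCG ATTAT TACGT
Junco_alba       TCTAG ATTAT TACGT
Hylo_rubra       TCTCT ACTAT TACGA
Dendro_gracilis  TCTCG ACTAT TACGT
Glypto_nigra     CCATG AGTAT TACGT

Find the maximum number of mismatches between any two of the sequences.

Pairwise Hamming distances:
  Ictero_borealis vs Junco_alba: 1
  Ictero_borealis vs Hylo_rubra: 3
  Ictero_borealis vs Dendro_gracilis: 1
  Ictero_borealis vs Glypto_nigra: 4
  Junco_alba vs Hylo_rubra: 4
  Junco_alba vs Dendro_gracilis: 2
  Junco_alba vs Glypto_nigra: 4
  Hylo_rubra vs Dendro_gracilis: 2
  Hylo_rubra vs Glypto_nigra: 6
  Dendro_gracilis vs Glypto_nigra: 4
The largest is 6, between Hylo_rubra and Glypto_nigra.

6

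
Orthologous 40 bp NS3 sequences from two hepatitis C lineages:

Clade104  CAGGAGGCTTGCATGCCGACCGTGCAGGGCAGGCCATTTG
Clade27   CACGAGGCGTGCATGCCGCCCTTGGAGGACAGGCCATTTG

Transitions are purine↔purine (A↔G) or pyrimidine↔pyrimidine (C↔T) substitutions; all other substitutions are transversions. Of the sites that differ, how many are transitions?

The sequences differ at positions 3 (G/C, transversion), 9 (T/G, transversion), 19 (A/C, transversion), 22 (G/T, transversion), 25 (C/G, transversion), 29 (G/A, transition).
Of the 6 differences, 1 transition and 5 transversions, so the answer is 1.

1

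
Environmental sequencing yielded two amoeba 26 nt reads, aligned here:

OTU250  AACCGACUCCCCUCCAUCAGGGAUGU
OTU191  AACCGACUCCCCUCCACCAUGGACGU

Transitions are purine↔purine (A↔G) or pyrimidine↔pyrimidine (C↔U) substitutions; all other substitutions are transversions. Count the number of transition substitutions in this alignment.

2

The sequences differ at positions 17 (U/C, transition), 20 (G/U, transversion), 24 (U/C, transition).
Of the 3 differences, 2 transitions and 1 transversion, so the answer is 2.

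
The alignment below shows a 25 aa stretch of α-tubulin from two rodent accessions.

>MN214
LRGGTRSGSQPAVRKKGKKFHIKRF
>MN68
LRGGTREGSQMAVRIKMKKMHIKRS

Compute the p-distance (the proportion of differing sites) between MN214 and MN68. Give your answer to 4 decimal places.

0.2400

Mismatches occur at site 7 (S↔E), site 11 (P↔M), site 15 (K↔I), site 17 (G↔M), site 20 (F↔M), site 25 (F↔S).
There are 6 differences over 25 sites, so p = 6/25 = 0.2400.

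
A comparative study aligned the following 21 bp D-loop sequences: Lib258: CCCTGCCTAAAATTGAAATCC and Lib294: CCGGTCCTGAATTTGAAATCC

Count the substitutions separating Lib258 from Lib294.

5

Mismatches occur at site 3 (C→G), site 4 (T→G), site 5 (G→T), site 9 (A→G), site 12 (A→T).
That gives 5 mismatches out of 21 aligned sites, so the Hamming distance is 5.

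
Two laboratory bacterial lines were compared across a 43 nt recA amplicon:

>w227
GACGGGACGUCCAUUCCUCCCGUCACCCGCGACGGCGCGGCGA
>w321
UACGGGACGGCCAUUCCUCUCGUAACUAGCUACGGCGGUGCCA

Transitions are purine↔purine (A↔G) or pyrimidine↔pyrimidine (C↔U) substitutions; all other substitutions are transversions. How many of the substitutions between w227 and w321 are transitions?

2

The sequences differ at positions 1 (G/U, transversion), 10 (U/G, transversion), 20 (C/U, transition), 24 (C/A, transversion), 27 (C/U, transition), 28 (C/A, transversion), 31 (G/U, transversion), 38 (C/G, transversion), 39 (G/U, transversion), 42 (G/C, transversion).
Of the 10 differences, 2 transitions and 8 transversions, so the answer is 2.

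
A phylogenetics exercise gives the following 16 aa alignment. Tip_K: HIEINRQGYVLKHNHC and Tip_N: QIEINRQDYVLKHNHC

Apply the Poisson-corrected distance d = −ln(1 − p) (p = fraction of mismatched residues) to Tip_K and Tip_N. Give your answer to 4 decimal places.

The sequences differ at positions 1 (H/Q), 8 (G/D).
p = 2/16 = 0.125000.
d = −ln(1 − 0.125000) = −ln(0.875000) = 0.1335.

0.1335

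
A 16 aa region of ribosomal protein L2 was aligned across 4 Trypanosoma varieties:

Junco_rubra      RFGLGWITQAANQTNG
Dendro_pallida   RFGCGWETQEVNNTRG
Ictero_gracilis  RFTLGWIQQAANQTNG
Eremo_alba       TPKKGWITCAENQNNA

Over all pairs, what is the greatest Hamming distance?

12

Pairwise Hamming distances:
  Junco_rubra vs Dendro_pallida: 6
  Junco_rubra vs Ictero_gracilis: 2
  Junco_rubra vs Eremo_alba: 8
  Dendro_pallida vs Ictero_gracilis: 8
  Dendro_pallida vs Eremo_alba: 12
  Ictero_gracilis vs Eremo_alba: 9
The largest is 12, between Dendro_pallida and Eremo_alba.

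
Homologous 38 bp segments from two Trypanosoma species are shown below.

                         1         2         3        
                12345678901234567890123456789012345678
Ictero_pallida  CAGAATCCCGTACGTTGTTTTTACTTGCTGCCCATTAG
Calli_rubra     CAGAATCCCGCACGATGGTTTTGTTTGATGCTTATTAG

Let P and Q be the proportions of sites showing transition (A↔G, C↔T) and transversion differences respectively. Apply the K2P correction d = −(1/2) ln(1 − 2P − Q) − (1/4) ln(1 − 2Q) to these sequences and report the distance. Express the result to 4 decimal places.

0.2523

Mismatches occur at site 11 (T→C, transition), site 15 (T→A, transversion), site 18 (T→G, transversion), site 23 (A→G, transition), site 24 (C→T, transition), site 28 (C→A, transversion), site 32 (C→T, transition), site 33 (C→T, transition).
Of the 8 differences, 5 transitions and 3 transversions over 38 sites: P = 5/38 = 0.131579, Q = 3/38 = 0.078947.
d = −0.5·ln(0.657895) − 0.25·ln(0.842106) = −0.5·(-0.418710) − 0.25·(-0.171849) = 0.2523.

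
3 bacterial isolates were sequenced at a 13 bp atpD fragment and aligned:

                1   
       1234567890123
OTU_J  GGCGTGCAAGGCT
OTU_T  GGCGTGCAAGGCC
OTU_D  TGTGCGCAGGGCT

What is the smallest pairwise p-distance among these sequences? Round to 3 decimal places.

Pairwise Hamming distances:
  OTU_J vs OTU_T: 1
  OTU_J vs OTU_D: 4
  OTU_T vs OTU_D: 5
The smallest is 1 mismatch, between OTU_J and OTU_T; p = 1/13 = 0.077.

0.077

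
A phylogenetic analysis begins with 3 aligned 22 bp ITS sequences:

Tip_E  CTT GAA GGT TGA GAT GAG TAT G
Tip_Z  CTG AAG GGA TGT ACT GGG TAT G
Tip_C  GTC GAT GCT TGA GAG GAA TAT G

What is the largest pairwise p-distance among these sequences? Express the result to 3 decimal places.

Pairwise Hamming distances:
  Tip_E vs Tip_Z: 8
  Tip_E vs Tip_C: 6
  Tip_Z vs Tip_C: 12
The largest is 12 mismatches, between Tip_Z and Tip_C; p = 12/22 = 0.545.

0.545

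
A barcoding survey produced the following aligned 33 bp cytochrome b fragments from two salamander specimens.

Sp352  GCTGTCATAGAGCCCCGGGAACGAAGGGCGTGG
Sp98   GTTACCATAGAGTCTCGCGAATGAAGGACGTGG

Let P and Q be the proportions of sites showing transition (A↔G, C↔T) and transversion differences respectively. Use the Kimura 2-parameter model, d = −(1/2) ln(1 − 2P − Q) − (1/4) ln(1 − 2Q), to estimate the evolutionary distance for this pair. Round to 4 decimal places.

0.3187

The sequences differ at positions 2 (C/T, transition), 4 (G/A, transition), 5 (T/C, transition), 13 (C/T, transition), 15 (C/T, transition), 18 (G/C, transversion), 22 (C/T, transition), 28 (G/A, transition).
Of the 8 differences, 7 transitions and 1 transversion over 33 sites: P = 7/33 = 0.212121, Q = 1/33 = 0.030303.
d = −0.5·ln(0.545455) − 0.25·ln(0.939394) = −0.5·(-0.606135) − 0.25·(-0.062520) = 0.3187.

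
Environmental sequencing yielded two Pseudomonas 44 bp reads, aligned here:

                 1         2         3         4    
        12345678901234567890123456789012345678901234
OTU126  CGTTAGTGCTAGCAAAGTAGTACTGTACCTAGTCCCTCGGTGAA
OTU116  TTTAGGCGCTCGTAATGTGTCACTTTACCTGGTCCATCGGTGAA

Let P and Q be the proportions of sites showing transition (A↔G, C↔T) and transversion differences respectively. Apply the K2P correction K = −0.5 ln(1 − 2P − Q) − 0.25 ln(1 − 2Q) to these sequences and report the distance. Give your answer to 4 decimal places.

Differing sites — 1:C/T (Ti); 2:G/T (Tv); 4:T/A (Tv); 5:A/G (Ti); 7:T/C (Ti); 11:A/C (Tv); 13:C/T (Ti); 16:A/T (Tv); 19:A/G (Ti); 20:G/T (Tv); 21:T/C (Ti); 25:G/T (Tv); 31:A/G (Ti); 36:C/A (Tv).
Of the 14 differences, 7 transitions and 7 transversions over 44 sites: P = 7/44 = 0.159091, Q = 7/44 = 0.159091.
d = −0.5·ln(0.522727) − 0.25·ln(0.681818) = −0.5·(-0.648696) − 0.25·(-0.382993) = 0.4201.

0.4201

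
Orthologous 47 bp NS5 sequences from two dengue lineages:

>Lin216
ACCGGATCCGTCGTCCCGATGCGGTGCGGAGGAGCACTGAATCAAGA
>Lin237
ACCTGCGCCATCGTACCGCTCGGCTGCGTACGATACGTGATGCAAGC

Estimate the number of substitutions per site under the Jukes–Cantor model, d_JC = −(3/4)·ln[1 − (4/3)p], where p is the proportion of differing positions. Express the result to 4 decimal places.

0.5360

The sequences differ at positions 4 (G/T), 6 (A/C), 7 (T/G), 10 (G/A), 15 (C/A), 19 (A/C), 21 (G/C), 22 (C/G), 24 (G/C), 29 (G/T), 31 (G/C), 34 (G/T), 35 (C/A), 36 (A/C), 37 (C/G), 41 (A/T), 42 (T/G), 47 (A/C).
p = 18/47 = 0.382979.
d = −0.75 · ln(1 − (4/3)·0.382979) = −0.75 · ln(0.489361) = −0.75 · (-0.714655) = 0.5360.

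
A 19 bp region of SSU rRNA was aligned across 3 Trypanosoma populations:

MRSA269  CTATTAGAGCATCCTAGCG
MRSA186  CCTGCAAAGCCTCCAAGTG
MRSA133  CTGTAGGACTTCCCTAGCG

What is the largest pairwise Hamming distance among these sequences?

12

Pairwise Hamming distances:
  MRSA269 vs MRSA186: 8
  MRSA269 vs MRSA133: 7
  MRSA186 vs MRSA133: 12
The largest is 12, between MRSA186 and MRSA133.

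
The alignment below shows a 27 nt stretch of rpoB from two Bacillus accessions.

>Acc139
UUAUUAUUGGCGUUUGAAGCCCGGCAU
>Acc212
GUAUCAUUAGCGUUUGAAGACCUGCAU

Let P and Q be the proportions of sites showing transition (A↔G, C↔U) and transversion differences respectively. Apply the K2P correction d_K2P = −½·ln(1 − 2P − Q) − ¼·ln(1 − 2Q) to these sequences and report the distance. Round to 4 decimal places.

Differing sites — 1:U/G (Tv); 5:U/C (Ti); 9:G/A (Ti); 20:C/A (Tv); 23:G/U (Tv).
Of the 5 differences, 2 transitions and 3 transversions over 27 sites: P = 2/27 = 0.074074, Q = 3/27 = 0.111111.
d = −0.5·ln(0.740741) − 0.25·ln(0.777778) = −0.5·(-0.300104) − 0.25·(-0.251314) = 0.2129.

0.2129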